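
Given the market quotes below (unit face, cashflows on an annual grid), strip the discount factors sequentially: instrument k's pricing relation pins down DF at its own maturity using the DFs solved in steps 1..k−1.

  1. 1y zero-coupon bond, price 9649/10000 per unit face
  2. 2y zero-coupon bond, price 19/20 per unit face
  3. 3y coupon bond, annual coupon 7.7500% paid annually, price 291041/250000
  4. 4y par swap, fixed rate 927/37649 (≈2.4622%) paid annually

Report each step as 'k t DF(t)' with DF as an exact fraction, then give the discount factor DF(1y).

step 1 [1y] zero: DF = P = 9649/10000 ≈ 0.964900
step 2 [2y] zero: DF = P = 19/20 ≈ 0.950000
step 3 [3y] bond c/1=31/400: DF=(291041/250000 − 31/400·(0.964900+0.950000))/(1+31/400) = 9427/10000 ≈ 0.942700
step 4 [4y] swap r/1=927/37649: DF=(1 − 927/37649·(0.964900+0.950000+0.942700))/(1+927/37649) = 9073/10000 ≈ 0.907300

1 1 9649/10000
2 2 19/20
3 3 9427/10000
4 4 9073/10000
DF(1y) = 9649/10000 ≈ 0.964900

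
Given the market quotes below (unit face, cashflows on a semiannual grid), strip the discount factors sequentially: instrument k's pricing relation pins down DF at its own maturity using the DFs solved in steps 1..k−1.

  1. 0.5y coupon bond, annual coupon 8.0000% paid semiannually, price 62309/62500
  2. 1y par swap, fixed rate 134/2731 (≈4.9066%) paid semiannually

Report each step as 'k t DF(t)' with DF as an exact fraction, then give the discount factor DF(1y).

1 1/2 4793/5000
2 1 9531/10000
DF(1y) = 9531/10000 ≈ 0.953100

step 1 [0.5y] bond c/2=1/25: DF=(62309/62500 − 1/25·(0))/(1+1/25) = 4793/5000 ≈ 0.958600
step 2 [1y] swap r/2=67/2731: DF=(1 − 67/2731·(0.958600))/(1+67/2731) = 9531/10000 ≈ 0.953100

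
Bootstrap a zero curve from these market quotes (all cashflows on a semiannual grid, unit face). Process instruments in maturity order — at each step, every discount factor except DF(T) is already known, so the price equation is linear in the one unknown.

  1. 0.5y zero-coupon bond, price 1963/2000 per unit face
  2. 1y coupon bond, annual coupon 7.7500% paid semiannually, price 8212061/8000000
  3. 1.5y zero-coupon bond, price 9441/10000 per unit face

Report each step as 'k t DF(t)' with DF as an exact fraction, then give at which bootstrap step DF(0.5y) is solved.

1 1/2 1963/2000
2 1 2379/2500
3 3/2 9441/10000
DF(0.5y) is solved at step 1

step 1 [0.5y] zero: DF = P = 1963/2000 ≈ 0.981500
step 2 [1y] bond c/2=31/800: DF=(8212061/8000000 − 31/800·(0.981500))/(1+31/800) = 2379/2500 ≈ 0.951600
step 3 [1.5y] zero: DF = P = 9441/10000 ≈ 0.944100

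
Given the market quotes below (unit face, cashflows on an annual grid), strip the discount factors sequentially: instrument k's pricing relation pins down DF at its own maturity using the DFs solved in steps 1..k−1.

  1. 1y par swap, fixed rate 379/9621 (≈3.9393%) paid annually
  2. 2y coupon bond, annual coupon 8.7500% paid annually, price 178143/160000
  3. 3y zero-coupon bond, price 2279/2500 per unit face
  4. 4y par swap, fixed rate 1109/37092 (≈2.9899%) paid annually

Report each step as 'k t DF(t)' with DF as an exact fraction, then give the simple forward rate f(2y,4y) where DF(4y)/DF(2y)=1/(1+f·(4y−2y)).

1 1 9621/10000
2 2 1183/1250
3 3 2279/2500
4 4 8891/10000
f(2y,4y) = ((1183/1250)/(8891/10000) − 1)/(2) = 573/17782 ≈ 3.2224%

step 1 [1y] swap r/1=379/9621: DF=(1 − 379/9621·(0))/(1+379/9621) = 9621/10000 ≈ 0.962100
step 2 [2y] bond c/1=7/80: DF=(178143/160000 − 7/80·(0.962100))/(1+7/80) = 1183/1250 ≈ 0.946400
step 3 [3y] zero: DF = P = 2279/2500 ≈ 0.911600
step 4 [4y] swap r/1=1109/37092: DF=(1 − 1109/37092·(0.962100+0.946400+0.911600))/(1+1109/37092) = 8891/10000 ≈ 0.889100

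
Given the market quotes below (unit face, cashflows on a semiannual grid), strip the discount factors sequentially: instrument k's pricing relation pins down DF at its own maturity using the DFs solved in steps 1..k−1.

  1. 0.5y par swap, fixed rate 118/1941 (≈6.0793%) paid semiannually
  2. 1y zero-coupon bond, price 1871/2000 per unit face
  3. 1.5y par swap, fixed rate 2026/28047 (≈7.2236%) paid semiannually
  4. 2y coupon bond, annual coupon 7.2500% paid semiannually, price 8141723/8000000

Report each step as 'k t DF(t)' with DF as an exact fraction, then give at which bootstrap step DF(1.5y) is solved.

1 1/2 1941/2000
2 1 1871/2000
3 3/2 8987/10000
4 2 221/250
DF(1.5y) is solved at step 3

step 1 [0.5y] swap r/2=59/1941: DF=(1 − 59/1941·(0))/(1+59/1941) = 1941/2000 ≈ 0.970500
step 2 [1y] zero: DF = P = 1871/2000 ≈ 0.935500
step 3 [1.5y] swap r/2=1013/28047: DF=(1 − 1013/28047·(0.970500+0.935500))/(1+1013/28047) = 8987/10000 ≈ 0.898700
step 4 [2y] bond c/2=29/800: DF=(8141723/8000000 − 29/800·(0.970500+0.935500+0.898700))/(1+29/800) = 221/250 ≈ 0.884000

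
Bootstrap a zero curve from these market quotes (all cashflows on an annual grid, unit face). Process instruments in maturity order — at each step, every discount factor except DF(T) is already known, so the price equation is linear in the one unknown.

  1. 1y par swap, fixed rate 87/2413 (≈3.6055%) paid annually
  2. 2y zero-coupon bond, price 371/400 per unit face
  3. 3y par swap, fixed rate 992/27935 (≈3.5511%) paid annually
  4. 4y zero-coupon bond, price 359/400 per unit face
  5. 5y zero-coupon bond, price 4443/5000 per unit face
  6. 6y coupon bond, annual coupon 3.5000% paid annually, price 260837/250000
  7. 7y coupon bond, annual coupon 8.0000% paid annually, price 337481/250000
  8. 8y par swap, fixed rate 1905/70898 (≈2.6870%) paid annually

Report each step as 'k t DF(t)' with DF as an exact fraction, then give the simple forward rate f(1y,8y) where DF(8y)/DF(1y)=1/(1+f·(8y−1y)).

1 1 2413/2500
2 2 371/400
3 3 563/625
4 4 359/400
5 5 4443/5000
6 6 2133/2500
7 7 339/400
8 8 1619/2000
f(1y,8y) = ((2413/2500)/(1619/2000) − 1)/(7) = 1557/56665 ≈ 2.7477%

step 1 [1y] swap r/1=87/2413: DF=(1 − 87/2413·(0))/(1+87/2413) = 2413/2500 ≈ 0.965200
step 2 [2y] zero: DF = P = 371/400 ≈ 0.927500
step 3 [3y] swap r/1=992/27935: DF=(1 − 992/27935·(0.965200+0.927500))/(1+992/27935) = 563/625 ≈ 0.900800
step 4 [4y] zero: DF = P = 359/400 ≈ 0.897500
step 5 [5y] zero: DF = P = 4443/5000 ≈ 0.888600
step 6 [6y] bond c/1=7/200: DF=(260837/250000 − 7/200·(0.965200+0.927500+0.900800+0.897500+0.888600))/(1+7/200) = 2133/2500 ≈ 0.853200
step 7 [7y] bond c/1=2/25: DF=(337481/250000 − 2/25·(0.965200+0.927500+0.900800+0.897500+0.888600+0.853200))/(1+2/25) = 339/400 ≈ 0.847500
step 8 [8y] swap r/1=1905/70898: DF=(1 − 1905/70898·(0.965200+0.927500+0.900800+0.897500+0.888600+0.853200+0.847500))/(1+1905/70898) = 1619/2000 ≈ 0.809500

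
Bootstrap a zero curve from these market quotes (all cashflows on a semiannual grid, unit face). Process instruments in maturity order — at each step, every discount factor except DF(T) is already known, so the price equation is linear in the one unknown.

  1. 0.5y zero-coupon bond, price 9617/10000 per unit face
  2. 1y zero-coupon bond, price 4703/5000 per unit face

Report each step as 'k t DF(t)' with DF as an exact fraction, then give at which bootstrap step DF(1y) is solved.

1 1/2 9617/10000
2 1 4703/5000
DF(1y) is solved at step 2

step 1 [0.5y] zero: DF = P = 9617/10000 ≈ 0.961700
step 2 [1y] zero: DF = P = 4703/5000 ≈ 0.940600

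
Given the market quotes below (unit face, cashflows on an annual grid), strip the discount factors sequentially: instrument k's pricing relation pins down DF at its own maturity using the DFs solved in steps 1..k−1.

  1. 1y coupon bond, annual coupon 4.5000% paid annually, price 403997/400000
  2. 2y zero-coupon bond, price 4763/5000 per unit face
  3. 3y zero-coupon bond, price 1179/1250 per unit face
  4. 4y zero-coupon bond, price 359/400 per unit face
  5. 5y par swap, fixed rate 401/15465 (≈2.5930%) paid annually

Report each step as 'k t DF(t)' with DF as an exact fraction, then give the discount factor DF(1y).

step 1 [1y] bond c/1=9/200: DF=(403997/400000 − 9/200·(0))/(1+9/200) = 1933/2000 ≈ 0.966500
step 2 [2y] zero: DF = P = 4763/5000 ≈ 0.952600
step 3 [3y] zero: DF = P = 1179/1250 ≈ 0.943200
step 4 [4y] zero: DF = P = 359/400 ≈ 0.897500
step 5 [5y] swap r/1=401/15465: DF=(1 − 401/15465·(0.966500+0.952600+0.943200+0.897500))/(1+401/15465) = 8797/10000 ≈ 0.879700

1 1 1933/2000
2 2 4763/5000
3 3 1179/1250
4 4 359/400
5 5 8797/10000
DF(1y) = 1933/2000 ≈ 0.966500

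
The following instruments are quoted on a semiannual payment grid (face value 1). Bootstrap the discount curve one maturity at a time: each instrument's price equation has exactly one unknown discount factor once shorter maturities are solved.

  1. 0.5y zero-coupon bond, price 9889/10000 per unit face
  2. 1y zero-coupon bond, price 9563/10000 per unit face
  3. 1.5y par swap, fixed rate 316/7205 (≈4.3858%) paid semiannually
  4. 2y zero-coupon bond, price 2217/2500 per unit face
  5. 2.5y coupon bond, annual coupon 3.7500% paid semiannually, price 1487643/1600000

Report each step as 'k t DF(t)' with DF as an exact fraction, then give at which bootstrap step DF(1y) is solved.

step 1 [0.5y] zero: DF = P = 9889/10000 ≈ 0.988900
step 2 [1y] zero: DF = P = 9563/10000 ≈ 0.956300
step 3 [1.5y] swap r/2=158/7205: DF=(1 − 158/7205·(0.988900+0.956300))/(1+158/7205) = 1171/1250 ≈ 0.936800
step 4 [2y] zero: DF = P = 2217/2500 ≈ 0.886800
step 5 [2.5y] bond c/2=3/160: DF=(1487643/1600000 − 3/160·(0.988900+0.956300+0.936800+0.886800))/(1+3/160) = 8433/10000 ≈ 0.843300

1 1/2 9889/10000
2 1 9563/10000
3 3/2 1171/1250
4 2 2217/2500
5 5/2 8433/10000
DF(1y) is solved at step 2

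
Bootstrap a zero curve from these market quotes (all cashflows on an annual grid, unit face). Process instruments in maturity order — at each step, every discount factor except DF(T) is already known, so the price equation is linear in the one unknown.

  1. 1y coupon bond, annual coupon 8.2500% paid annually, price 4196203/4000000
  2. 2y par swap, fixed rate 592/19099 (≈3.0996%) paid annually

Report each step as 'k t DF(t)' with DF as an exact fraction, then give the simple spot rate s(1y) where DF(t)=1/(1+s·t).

1 1 9691/10000
2 2 588/625
s(1y) = (1/(9691/10000) − 1)/(1) = 309/9691 ≈ 3.1885%

step 1 [1y] bond c/1=33/400: DF=(4196203/4000000 − 33/400·(0))/(1+33/400) = 9691/10000 ≈ 0.969100
step 2 [2y] swap r/1=592/19099: DF=(1 − 592/19099·(0.969100))/(1+592/19099) = 588/625 ≈ 0.940800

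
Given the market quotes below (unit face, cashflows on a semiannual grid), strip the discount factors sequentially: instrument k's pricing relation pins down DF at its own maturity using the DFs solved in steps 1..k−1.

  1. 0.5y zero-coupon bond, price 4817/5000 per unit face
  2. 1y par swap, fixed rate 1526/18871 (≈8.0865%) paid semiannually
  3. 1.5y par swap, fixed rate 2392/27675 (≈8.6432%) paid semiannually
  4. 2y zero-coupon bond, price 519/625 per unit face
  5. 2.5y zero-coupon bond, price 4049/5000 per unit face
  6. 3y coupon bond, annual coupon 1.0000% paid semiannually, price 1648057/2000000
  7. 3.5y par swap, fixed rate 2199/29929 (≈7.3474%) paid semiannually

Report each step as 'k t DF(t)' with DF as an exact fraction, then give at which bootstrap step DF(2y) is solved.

1 1/2 4817/5000
2 1 9237/10000
3 3/2 2201/2500
4 2 519/625
5 5/2 4049/5000
6 3 399/500
7 7/2 7801/10000
DF(2y) is solved at step 4

step 1 [0.5y] zero: DF = P = 4817/5000 ≈ 0.963400
step 2 [1y] swap r/2=763/18871: DF=(1 − 763/18871·(0.963400))/(1+763/18871) = 9237/10000 ≈ 0.923700
step 3 [1.5y] swap r/2=1196/27675: DF=(1 − 1196/27675·(0.963400+0.923700))/(1+1196/27675) = 2201/2500 ≈ 0.880400
step 4 [2y] zero: DF = P = 519/625 ≈ 0.830400
step 5 [2.5y] zero: DF = P = 4049/5000 ≈ 0.809800
step 6 [3y] bond c/2=1/200: DF=(1648057/2000000 − 1/200·(0.963400+0.923700+0.880400+0.830400+0.809800))/(1+1/200) = 399/500 ≈ 0.798000
step 7 [3.5y] swap r/2=2199/59858: DF=(1 − 2199/59858·(0.963400+0.923700+0.880400+0.830400+0.809800+0.798000))/(1+2199/59858) = 7801/10000 ≈ 0.780100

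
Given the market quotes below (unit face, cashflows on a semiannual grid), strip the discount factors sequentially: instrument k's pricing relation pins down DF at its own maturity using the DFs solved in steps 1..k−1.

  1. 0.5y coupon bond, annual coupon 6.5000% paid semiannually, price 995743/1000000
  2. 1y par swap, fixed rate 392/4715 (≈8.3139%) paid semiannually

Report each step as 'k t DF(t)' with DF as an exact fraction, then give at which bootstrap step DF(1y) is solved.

step 1 [0.5y] bond c/2=13/400: DF=(995743/1000000 − 13/400·(0))/(1+13/400) = 2411/2500 ≈ 0.964400
step 2 [1y] swap r/2=196/4715: DF=(1 − 196/4715·(0.964400))/(1+196/4715) = 576/625 ≈ 0.921600

1 1/2 2411/2500
2 1 576/625
DF(1y) is solved at step 2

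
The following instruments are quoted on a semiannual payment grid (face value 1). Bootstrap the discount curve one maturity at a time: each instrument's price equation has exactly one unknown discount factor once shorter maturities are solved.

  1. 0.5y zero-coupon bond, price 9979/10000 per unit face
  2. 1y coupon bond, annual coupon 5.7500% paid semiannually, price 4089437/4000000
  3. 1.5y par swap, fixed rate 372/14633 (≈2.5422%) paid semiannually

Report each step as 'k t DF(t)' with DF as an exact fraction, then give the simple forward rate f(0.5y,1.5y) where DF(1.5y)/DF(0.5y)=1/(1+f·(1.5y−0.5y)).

step 1 [0.5y] zero: DF = P = 9979/10000 ≈ 0.997900
step 2 [1y] bond c/2=23/800: DF=(4089437/4000000 − 23/800·(0.997900))/(1+23/800) = 9659/10000 ≈ 0.965900
step 3 [1.5y] swap r/2=186/14633: DF=(1 − 186/14633·(0.997900+0.965900))/(1+186/14633) = 2407/2500 ≈ 0.962800

1 1/2 9979/10000
2 1 9659/10000
3 3/2 2407/2500
f(0.5y,1.5y) = ((9979/10000)/(2407/2500) − 1)/(1) = 351/9628 ≈ 3.6456%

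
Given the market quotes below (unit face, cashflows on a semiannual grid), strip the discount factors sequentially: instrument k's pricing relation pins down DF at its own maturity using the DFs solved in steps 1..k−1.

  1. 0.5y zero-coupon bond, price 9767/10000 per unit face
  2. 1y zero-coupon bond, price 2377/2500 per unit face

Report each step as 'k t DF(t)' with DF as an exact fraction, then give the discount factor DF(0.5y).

1 1/2 9767/10000
2 1 2377/2500
DF(0.5y) = 9767/10000 ≈ 0.976700

step 1 [0.5y] zero: DF = P = 9767/10000 ≈ 0.976700
step 2 [1y] zero: DF = P = 2377/2500 ≈ 0.950800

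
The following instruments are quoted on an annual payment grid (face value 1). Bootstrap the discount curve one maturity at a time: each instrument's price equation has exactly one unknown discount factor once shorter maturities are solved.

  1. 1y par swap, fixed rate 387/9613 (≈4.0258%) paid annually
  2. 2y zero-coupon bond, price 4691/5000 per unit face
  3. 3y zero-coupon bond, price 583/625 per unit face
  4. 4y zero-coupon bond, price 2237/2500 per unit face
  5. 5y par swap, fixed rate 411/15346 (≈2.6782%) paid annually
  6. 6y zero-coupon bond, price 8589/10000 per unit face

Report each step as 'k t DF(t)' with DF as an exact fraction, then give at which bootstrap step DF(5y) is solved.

step 1 [1y] swap r/1=387/9613: DF=(1 − 387/9613·(0))/(1+387/9613) = 9613/10000 ≈ 0.961300
step 2 [2y] zero: DF = P = 4691/5000 ≈ 0.938200
step 3 [3y] zero: DF = P = 583/625 ≈ 0.932800
step 4 [4y] zero: DF = P = 2237/2500 ≈ 0.894800
step 5 [5y] swap r/1=411/15346: DF=(1 − 411/15346·(0.961300+0.938200+0.932800+0.894800))/(1+411/15346) = 8767/10000 ≈ 0.876700
step 6 [6y] zero: DF = P = 8589/10000 ≈ 0.858900

1 1 9613/10000
2 2 4691/5000
3 3 583/625
4 4 2237/2500
5 5 8767/10000
6 6 8589/10000
DF(5y) is solved at step 5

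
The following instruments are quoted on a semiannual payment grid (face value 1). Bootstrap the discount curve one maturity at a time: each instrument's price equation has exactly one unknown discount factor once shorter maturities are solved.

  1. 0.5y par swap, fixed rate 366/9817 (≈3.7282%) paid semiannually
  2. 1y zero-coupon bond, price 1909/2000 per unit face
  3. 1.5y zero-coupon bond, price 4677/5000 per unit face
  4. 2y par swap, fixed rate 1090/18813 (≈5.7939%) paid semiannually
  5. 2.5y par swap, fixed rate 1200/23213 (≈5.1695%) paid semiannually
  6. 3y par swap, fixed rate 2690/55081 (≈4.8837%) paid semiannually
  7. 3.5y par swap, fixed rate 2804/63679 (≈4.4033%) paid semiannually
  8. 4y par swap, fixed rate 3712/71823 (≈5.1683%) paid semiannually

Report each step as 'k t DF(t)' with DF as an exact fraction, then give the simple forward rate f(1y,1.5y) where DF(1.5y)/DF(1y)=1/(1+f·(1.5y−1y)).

step 1 [0.5y] swap r/2=183/9817: DF=(1 − 183/9817·(0))/(1+183/9817) = 9817/10000 ≈ 0.981700
step 2 [1y] zero: DF = P = 1909/2000 ≈ 0.954500
step 3 [1.5y] zero: DF = P = 4677/5000 ≈ 0.935400
step 4 [2y] swap r/2=545/18813: DF=(1 − 545/18813·(0.981700+0.954500+0.935400))/(1+545/18813) = 891/1000 ≈ 0.891000
step 5 [2.5y] swap r/2=600/23213: DF=(1 − 600/23213·(0.981700+0.954500+0.935400+0.891000))/(1+600/23213) = 22/25 ≈ 0.880000
step 6 [3y] swap r/2=1345/55081: DF=(1 − 1345/55081·(0.981700+0.954500+0.935400+0.891000+0.880000))/(1+1345/55081) = 1731/2000 ≈ 0.865500
step 7 [3.5y] swap r/2=1402/63679: DF=(1 − 1402/63679·(0.981700+0.954500+0.935400+0.891000+0.880000+0.865500))/(1+1402/63679) = 4299/5000 ≈ 0.859800
step 8 [4y] swap r/2=1856/71823: DF=(1 − 1856/71823·(0.981700+0.954500+0.935400+0.891000+0.880000+0.865500+0.859800))/(1+1856/71823) = 509/625 ≈ 0.814400

1 1/2 9817/10000
2 1 1909/2000
3 3/2 4677/5000
4 2 891/1000
5 5/2 22/25
6 3 1731/2000
7 7/2 4299/5000
8 4 509/625
f(1y,1.5y) = ((1909/2000)/(4677/5000) − 1)/(1/2) = 191/4677 ≈ 4.0838%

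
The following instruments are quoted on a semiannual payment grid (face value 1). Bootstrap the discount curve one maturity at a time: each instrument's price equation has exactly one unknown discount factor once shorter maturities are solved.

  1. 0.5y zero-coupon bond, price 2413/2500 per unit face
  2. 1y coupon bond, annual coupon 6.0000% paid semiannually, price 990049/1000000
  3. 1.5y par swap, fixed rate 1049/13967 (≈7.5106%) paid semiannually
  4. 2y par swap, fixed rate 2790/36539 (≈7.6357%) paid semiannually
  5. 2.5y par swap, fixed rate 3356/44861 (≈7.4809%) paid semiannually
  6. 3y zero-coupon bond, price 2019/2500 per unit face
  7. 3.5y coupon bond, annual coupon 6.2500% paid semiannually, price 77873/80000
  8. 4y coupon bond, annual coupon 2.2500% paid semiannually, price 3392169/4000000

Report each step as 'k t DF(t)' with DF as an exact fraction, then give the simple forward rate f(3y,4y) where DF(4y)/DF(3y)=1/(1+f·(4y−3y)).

1 1/2 2413/2500
2 1 9331/10000
3 3/2 8951/10000
4 2 1721/2000
5 5/2 4161/5000
6 3 2019/2500
7 7/2 1567/2000
8 4 771/1000
f(3y,4y) = ((2019/2500)/(771/1000) − 1)/(1) = 61/1285 ≈ 4.7471%

step 1 [0.5y] zero: DF = P = 2413/2500 ≈ 0.965200
step 2 [1y] bond c/2=3/100: DF=(990049/1000000 − 3/100·(0.965200))/(1+3/100) = 9331/10000 ≈ 0.933100
step 3 [1.5y] swap r/2=1049/27934: DF=(1 − 1049/27934·(0.965200+0.933100))/(1+1049/27934) = 8951/10000 ≈ 0.895100
step 4 [2y] swap r/2=1395/36539: DF=(1 − 1395/36539·(0.965200+0.933100+0.895100))/(1+1395/36539) = 1721/2000 ≈ 0.860500
step 5 [2.5y] swap r/2=1678/44861: DF=(1 − 1678/44861·(0.965200+0.933100+0.895100+0.860500))/(1+1678/44861) = 4161/5000 ≈ 0.832200
step 6 [3y] zero: DF = P = 2019/2500 ≈ 0.807600
step 7 [3.5y] bond c/2=1/32: DF=(77873/80000 − 1/32·(0.965200+0.933100+0.895100+0.860500+0.832200+0.807600))/(1+1/32) = 1567/2000 ≈ 0.783500
step 8 [4y] bond c/2=9/800: DF=(3392169/4000000 − 9/800·(0.965200+0.933100+0.895100+0.860500+0.832200+0.807600+0.783500))/(1+9/800) = 771/1000 ≈ 0.771000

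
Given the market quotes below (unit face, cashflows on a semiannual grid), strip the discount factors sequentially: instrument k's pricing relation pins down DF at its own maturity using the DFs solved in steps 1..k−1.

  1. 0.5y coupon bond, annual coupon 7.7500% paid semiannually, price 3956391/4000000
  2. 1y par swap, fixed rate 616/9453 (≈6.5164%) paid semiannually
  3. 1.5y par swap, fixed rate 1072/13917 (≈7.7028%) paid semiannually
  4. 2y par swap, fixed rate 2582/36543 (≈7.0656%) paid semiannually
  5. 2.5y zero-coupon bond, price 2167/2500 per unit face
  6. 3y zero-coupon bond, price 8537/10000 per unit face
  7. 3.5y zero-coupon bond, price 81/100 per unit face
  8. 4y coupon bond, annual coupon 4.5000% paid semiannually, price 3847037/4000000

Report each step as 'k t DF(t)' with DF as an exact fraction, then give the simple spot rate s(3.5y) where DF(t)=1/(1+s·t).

1 1/2 4761/5000
2 1 1173/1250
3 3/2 558/625
4 2 8709/10000
5 5/2 2167/2500
6 3 8537/10000
7 7/2 81/100
8 4 1609/2000
s(3.5y) = (1/(81/100) − 1)/(7/2) = 38/567 ≈ 6.7019%

step 1 [0.5y] bond c/2=31/800: DF=(3956391/4000000 − 31/800·(0))/(1+31/800) = 4761/5000 ≈ 0.952200
step 2 [1y] swap r/2=308/9453: DF=(1 − 308/9453·(0.952200))/(1+308/9453) = 1173/1250 ≈ 0.938400
step 3 [1.5y] swap r/2=536/13917: DF=(1 − 536/13917·(0.952200+0.938400))/(1+536/13917) = 558/625 ≈ 0.892800
step 4 [2y] swap r/2=1291/36543: DF=(1 − 1291/36543·(0.952200+0.938400+0.892800))/(1+1291/36543) = 8709/10000 ≈ 0.870900
step 5 [2.5y] zero: DF = P = 2167/2500 ≈ 0.866800
step 6 [3y] zero: DF = P = 8537/10000 ≈ 0.853700
step 7 [3.5y] zero: DF = P = 81/100 ≈ 0.810000
step 8 [4y] bond c/2=9/400: DF=(3847037/4000000 − 9/400·(0.952200+0.938400+0.892800+0.870900+0.866800+0.853700+0.810000))/(1+9/400) = 1609/2000 ≈ 0.804500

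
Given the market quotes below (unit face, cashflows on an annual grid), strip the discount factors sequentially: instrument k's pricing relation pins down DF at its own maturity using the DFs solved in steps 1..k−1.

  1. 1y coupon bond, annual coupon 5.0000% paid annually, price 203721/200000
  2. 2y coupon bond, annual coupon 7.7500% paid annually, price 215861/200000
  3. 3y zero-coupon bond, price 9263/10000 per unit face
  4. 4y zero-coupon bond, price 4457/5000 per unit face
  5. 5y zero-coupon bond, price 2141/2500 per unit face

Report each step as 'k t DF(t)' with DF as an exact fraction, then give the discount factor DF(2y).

1 1 9701/10000
2 2 9319/10000
3 3 9263/10000
4 4 4457/5000
5 5 2141/2500
DF(2y) = 9319/10000 ≈ 0.931900

step 1 [1y] bond c/1=1/20: DF=(203721/200000 − 1/20·(0))/(1+1/20) = 9701/10000 ≈ 0.970100
step 2 [2y] bond c/1=31/400: DF=(215861/200000 − 31/400·(0.970100))/(1+31/400) = 9319/10000 ≈ 0.931900
step 3 [3y] zero: DF = P = 9263/10000 ≈ 0.926300
step 4 [4y] zero: DF = P = 4457/5000 ≈ 0.891400
step 5 [5y] zero: DF = P = 2141/2500 ≈ 0.856400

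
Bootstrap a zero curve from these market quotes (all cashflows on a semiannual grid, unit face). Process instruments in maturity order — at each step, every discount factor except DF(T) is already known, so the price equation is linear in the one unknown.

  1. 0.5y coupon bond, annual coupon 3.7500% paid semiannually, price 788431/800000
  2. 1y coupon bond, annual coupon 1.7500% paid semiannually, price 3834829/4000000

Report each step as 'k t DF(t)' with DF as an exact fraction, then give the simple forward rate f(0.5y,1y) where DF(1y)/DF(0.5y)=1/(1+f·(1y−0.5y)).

1 1/2 4837/5000
2 1 471/500
f(0.5y,1y) = ((4837/5000)/(471/500) − 1)/(1/2) = 127/2355 ≈ 5.3928%

step 1 [0.5y] bond c/2=3/160: DF=(788431/800000 − 3/160·(0))/(1+3/160) = 4837/5000 ≈ 0.967400
step 2 [1y] bond c/2=7/800: DF=(3834829/4000000 − 7/800·(0.967400))/(1+7/800) = 471/500 ≈ 0.942000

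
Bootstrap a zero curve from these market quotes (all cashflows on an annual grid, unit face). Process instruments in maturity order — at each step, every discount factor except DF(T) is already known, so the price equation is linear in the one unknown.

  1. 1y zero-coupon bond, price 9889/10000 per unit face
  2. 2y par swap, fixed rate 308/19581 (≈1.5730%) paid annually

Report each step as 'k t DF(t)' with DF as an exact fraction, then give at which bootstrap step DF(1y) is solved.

1 1 9889/10000
2 2 2423/2500
DF(1y) is solved at step 1

step 1 [1y] zero: DF = P = 9889/10000 ≈ 0.988900
step 2 [2y] swap r/1=308/19581: DF=(1 − 308/19581·(0.988900))/(1+308/19581) = 2423/2500 ≈ 0.969200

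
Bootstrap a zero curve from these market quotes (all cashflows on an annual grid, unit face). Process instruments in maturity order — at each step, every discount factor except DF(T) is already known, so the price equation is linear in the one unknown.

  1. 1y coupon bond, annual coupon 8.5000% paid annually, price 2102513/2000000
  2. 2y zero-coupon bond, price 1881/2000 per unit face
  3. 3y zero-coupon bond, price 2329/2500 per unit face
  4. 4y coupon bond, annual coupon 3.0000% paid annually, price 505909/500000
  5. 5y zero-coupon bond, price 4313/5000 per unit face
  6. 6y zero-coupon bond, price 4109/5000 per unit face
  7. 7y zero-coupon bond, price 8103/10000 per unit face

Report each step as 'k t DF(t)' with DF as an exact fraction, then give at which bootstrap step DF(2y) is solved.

step 1 [1y] bond c/1=17/200: DF=(2102513/2000000 − 17/200·(0))/(1+17/200) = 9689/10000 ≈ 0.968900
step 2 [2y] zero: DF = P = 1881/2000 ≈ 0.940500
step 3 [3y] zero: DF = P = 2329/2500 ≈ 0.931600
step 4 [4y] bond c/1=3/100: DF=(505909/500000 − 3/100·(0.968900+0.940500+0.931600))/(1+3/100) = 2249/2500 ≈ 0.899600
step 5 [5y] zero: DF = P = 4313/5000 ≈ 0.862600
step 6 [6y] zero: DF = P = 4109/5000 ≈ 0.821800
step 7 [7y] zero: DF = P = 8103/10000 ≈ 0.810300

1 1 9689/10000
2 2 1881/2000
3 3 2329/2500
4 4 2249/2500
5 5 4313/5000
6 6 4109/5000
7 7 8103/10000
DF(2y) is solved at step 2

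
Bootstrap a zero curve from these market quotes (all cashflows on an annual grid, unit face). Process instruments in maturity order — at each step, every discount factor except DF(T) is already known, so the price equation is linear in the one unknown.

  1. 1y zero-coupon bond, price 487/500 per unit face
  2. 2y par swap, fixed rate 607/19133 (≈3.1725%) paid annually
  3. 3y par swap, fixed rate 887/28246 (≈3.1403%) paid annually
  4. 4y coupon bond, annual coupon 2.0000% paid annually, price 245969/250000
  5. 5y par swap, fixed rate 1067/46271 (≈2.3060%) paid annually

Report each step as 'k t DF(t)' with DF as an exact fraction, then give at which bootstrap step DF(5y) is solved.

1 1 487/500
2 2 9393/10000
3 3 9113/10000
4 4 2273/2500
5 5 8933/10000
DF(5y) is solved at step 5

step 1 [1y] zero: DF = P = 487/500 ≈ 0.974000
step 2 [2y] swap r/1=607/19133: DF=(1 − 607/19133·(0.974000))/(1+607/19133) = 9393/10000 ≈ 0.939300
step 3 [3y] swap r/1=887/28246: DF=(1 − 887/28246·(0.974000+0.939300))/(1+887/28246) = 9113/10000 ≈ 0.911300
step 4 [4y] bond c/1=1/50: DF=(245969/250000 − 1/50·(0.974000+0.939300+0.911300))/(1+1/50) = 2273/2500 ≈ 0.909200
step 5 [5y] swap r/1=1067/46271: DF=(1 − 1067/46271·(0.974000+0.939300+0.911300+0.909200))/(1+1067/46271) = 8933/10000 ≈ 0.893300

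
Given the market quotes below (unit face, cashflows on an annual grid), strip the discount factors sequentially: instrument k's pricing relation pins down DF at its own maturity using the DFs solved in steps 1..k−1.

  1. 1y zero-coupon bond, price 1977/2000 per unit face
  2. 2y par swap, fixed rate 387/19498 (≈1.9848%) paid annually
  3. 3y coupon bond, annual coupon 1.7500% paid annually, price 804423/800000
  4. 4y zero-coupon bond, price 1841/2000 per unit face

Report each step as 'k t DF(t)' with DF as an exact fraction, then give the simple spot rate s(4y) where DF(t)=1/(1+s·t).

step 1 [1y] zero: DF = P = 1977/2000 ≈ 0.988500
step 2 [2y] swap r/1=387/19498: DF=(1 − 387/19498·(0.988500))/(1+387/19498) = 9613/10000 ≈ 0.961300
step 3 [3y] bond c/1=7/400: DF=(804423/800000 − 7/400·(0.988500+0.961300))/(1+7/400) = 9547/10000 ≈ 0.954700
step 4 [4y] zero: DF = P = 1841/2000 ≈ 0.920500

1 1 1977/2000
2 2 9613/10000
3 3 9547/10000
4 4 1841/2000
s(4y) = (1/(1841/2000) − 1)/(4) = 159/7364 ≈ 2.1592%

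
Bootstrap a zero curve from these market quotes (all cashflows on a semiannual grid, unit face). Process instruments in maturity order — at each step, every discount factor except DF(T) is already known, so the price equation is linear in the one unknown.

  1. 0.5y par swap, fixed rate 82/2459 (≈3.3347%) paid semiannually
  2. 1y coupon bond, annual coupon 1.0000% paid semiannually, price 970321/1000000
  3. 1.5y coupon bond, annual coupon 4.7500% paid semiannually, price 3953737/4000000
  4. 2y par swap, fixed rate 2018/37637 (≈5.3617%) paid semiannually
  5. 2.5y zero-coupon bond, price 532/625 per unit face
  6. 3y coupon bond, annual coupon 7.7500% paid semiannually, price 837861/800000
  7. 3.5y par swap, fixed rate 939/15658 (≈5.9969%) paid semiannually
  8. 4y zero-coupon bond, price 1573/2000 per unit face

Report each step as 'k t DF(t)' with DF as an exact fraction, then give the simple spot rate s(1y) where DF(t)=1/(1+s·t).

1 1/2 2459/2500
2 1 4803/5000
3 3/2 2301/2500
4 2 8991/10000
5 5/2 532/625
6 3 8361/10000
7 7/2 4061/5000
8 4 1573/2000
s(1y) = (1/(4803/5000) − 1)/(1) = 197/4803 ≈ 4.1016%

step 1 [0.5y] swap r/2=41/2459: DF=(1 − 41/2459·(0))/(1+41/2459) = 2459/2500 ≈ 0.983600
step 2 [1y] bond c/2=1/200: DF=(970321/1000000 − 1/200·(0.983600))/(1+1/200) = 4803/5000 ≈ 0.960600
step 3 [1.5y] bond c/2=19/800: DF=(3953737/4000000 − 19/800·(0.983600+0.960600))/(1+19/800) = 2301/2500 ≈ 0.920400
step 4 [2y] swap r/2=1009/37637: DF=(1 − 1009/37637·(0.983600+0.960600+0.920400))/(1+1009/37637) = 8991/10000 ≈ 0.899100
step 5 [2.5y] zero: DF = P = 532/625 ≈ 0.851200
step 6 [3y] bond c/2=31/800: DF=(837861/800000 − 31/800·(0.983600+0.960600+0.920400+0.899100+0.851200))/(1+31/800) = 8361/10000 ≈ 0.836100
step 7 [3.5y] swap r/2=939/31316: DF=(1 − 939/31316·(0.983600+0.960600+0.920400+0.899100+0.851200+0.836100))/(1+939/31316) = 4061/5000 ≈ 0.812200
step 8 [4y] zero: DF = P = 1573/2000 ≈ 0.786500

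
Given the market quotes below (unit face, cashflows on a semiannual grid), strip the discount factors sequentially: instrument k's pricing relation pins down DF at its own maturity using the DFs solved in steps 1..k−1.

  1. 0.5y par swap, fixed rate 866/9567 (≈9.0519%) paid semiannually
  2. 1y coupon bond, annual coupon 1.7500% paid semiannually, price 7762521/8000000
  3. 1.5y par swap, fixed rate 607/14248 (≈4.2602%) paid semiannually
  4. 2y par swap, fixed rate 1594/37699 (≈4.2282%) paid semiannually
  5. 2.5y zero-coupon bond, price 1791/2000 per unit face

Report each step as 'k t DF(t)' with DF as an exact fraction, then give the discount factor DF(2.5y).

step 1 [0.5y] swap r/2=433/9567: DF=(1 − 433/9567·(0))/(1+433/9567) = 9567/10000 ≈ 0.956700
step 2 [1y] bond c/2=7/800: DF=(7762521/8000000 − 7/800·(0.956700))/(1+7/800) = 596/625 ≈ 0.953600
step 3 [1.5y] swap r/2=607/28496: DF=(1 − 607/28496·(0.956700+0.953600))/(1+607/28496) = 9393/10000 ≈ 0.939300
step 4 [2y] swap r/2=797/37699: DF=(1 − 797/37699·(0.956700+0.953600+0.939300))/(1+797/37699) = 9203/10000 ≈ 0.920300
step 5 [2.5y] zero: DF = P = 1791/2000 ≈ 0.895500

1 1/2 9567/10000
2 1 596/625
3 3/2 9393/10000
4 2 9203/10000
5 5/2 1791/2000
DF(2.5y) = 1791/2000 ≈ 0.895500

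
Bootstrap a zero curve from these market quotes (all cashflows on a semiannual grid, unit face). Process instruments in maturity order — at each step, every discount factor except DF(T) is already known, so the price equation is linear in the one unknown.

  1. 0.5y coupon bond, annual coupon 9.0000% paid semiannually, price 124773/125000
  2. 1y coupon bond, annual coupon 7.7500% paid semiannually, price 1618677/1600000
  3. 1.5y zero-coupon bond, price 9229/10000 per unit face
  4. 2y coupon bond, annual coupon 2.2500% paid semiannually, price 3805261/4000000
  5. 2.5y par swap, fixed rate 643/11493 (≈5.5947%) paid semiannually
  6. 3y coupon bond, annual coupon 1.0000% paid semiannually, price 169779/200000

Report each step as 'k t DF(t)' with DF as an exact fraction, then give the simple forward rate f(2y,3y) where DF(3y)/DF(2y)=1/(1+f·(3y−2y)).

1 1/2 597/625
2 1 9383/10000
3 3/2 9229/10000
4 2 4547/5000
5 5/2 4357/5000
6 3 4109/5000
f(2y,3y) = ((4547/5000)/(4109/5000) − 1)/(1) = 438/4109 ≈ 10.6595%

step 1 [0.5y] bond c/2=9/200: DF=(124773/125000 − 9/200·(0))/(1+9/200) = 597/625 ≈ 0.955200
step 2 [1y] bond c/2=31/800: DF=(1618677/1600000 − 31/800·(0.955200))/(1+31/800) = 9383/10000 ≈ 0.938300
step 3 [1.5y] zero: DF = P = 9229/10000 ≈ 0.922900
step 4 [2y] bond c/2=9/800: DF=(3805261/4000000 − 9/800·(0.955200+0.938300+0.922900))/(1+9/800) = 4547/5000 ≈ 0.909400
step 5 [2.5y] swap r/2=643/22986: DF=(1 − 643/22986·(0.955200+0.938300+0.922900+0.909400))/(1+643/22986) = 4357/5000 ≈ 0.871400
step 6 [3y] bond c/2=1/200: DF=(169779/200000 − 1/200·(0.955200+0.938300+0.922900+0.909400+0.871400))/(1+1/200) = 4109/5000 ≈ 0.821800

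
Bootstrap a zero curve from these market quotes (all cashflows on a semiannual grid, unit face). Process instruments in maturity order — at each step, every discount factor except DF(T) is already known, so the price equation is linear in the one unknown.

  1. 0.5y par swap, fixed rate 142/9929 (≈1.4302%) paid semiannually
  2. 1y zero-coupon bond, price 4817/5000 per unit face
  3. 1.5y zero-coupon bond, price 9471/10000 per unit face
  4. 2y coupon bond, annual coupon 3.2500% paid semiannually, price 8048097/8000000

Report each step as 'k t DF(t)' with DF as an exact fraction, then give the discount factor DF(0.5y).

step 1 [0.5y] swap r/2=71/9929: DF=(1 − 71/9929·(0))/(1+71/9929) = 9929/10000 ≈ 0.992900
step 2 [1y] zero: DF = P = 4817/5000 ≈ 0.963400
step 3 [1.5y] zero: DF = P = 9471/10000 ≈ 0.947100
step 4 [2y] bond c/2=13/800: DF=(8048097/8000000 − 13/800·(0.992900+0.963400+0.947100))/(1+13/800) = 1887/2000 ≈ 0.943500

1 1/2 9929/10000
2 1 4817/5000
3 3/2 9471/10000
4 2 1887/2000
DF(0.5y) = 9929/10000 ≈ 0.992900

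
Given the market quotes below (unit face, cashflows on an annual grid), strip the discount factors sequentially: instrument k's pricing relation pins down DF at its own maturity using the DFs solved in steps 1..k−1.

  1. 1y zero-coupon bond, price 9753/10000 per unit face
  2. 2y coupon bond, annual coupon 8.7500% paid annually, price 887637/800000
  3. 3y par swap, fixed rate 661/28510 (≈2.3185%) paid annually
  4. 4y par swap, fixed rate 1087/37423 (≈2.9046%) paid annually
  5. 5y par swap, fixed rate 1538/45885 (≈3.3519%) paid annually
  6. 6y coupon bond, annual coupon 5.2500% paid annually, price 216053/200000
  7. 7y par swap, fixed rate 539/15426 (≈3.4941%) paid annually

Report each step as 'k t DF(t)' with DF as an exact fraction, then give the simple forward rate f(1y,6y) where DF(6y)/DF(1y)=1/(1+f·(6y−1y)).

step 1 [1y] zero: DF = P = 9753/10000 ≈ 0.975300
step 2 [2y] bond c/1=7/80: DF=(887637/800000 − 7/80·(0.975300))/(1+7/80) = 4709/5000 ≈ 0.941800
step 3 [3y] swap r/1=661/28510: DF=(1 − 661/28510·(0.975300+0.941800))/(1+661/28510) = 9339/10000 ≈ 0.933900
step 4 [4y] swap r/1=1087/37423: DF=(1 − 1087/37423·(0.975300+0.941800+0.933900))/(1+1087/37423) = 8913/10000 ≈ 0.891300
step 5 [5y] swap r/1=1538/45885: DF=(1 − 1538/45885·(0.975300+0.941800+0.933900+0.891300))/(1+1538/45885) = 4231/5000 ≈ 0.846200
step 6 [6y] bond c/1=21/400: DF=(216053/200000 − 21/400·(0.975300+0.941800+0.933900+0.891300+0.846200))/(1+21/400) = 319/400 ≈ 0.797500
step 7 [7y] swap r/1=539/15426: DF=(1 − 539/15426·(0.975300+0.941800+0.933900+0.891300+0.846200+0.797500))/(1+539/15426) = 1961/2500 ≈ 0.784400

1 1 9753/10000
2 2 4709/5000
3 3 9339/10000
4 4 8913/10000
5 5 4231/5000
6 6 319/400
7 7 1961/2500
f(1y,6y) = ((9753/10000)/(319/400) − 1)/(5) = 1778/39875 ≈ 4.4589%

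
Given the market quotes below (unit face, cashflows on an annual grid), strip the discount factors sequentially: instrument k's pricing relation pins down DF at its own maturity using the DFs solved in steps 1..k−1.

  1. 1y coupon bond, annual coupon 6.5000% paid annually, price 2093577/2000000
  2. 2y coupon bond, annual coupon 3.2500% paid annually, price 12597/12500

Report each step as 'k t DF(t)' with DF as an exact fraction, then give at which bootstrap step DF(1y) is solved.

step 1 [1y] bond c/1=13/200: DF=(2093577/2000000 − 13/200·(0))/(1+13/200) = 9829/10000 ≈ 0.982900
step 2 [2y] bond c/1=13/400: DF=(12597/12500 − 13/400·(0.982900))/(1+13/400) = 9451/10000 ≈ 0.945100

1 1 9829/10000
2 2 9451/10000
DF(1y) is solved at step 1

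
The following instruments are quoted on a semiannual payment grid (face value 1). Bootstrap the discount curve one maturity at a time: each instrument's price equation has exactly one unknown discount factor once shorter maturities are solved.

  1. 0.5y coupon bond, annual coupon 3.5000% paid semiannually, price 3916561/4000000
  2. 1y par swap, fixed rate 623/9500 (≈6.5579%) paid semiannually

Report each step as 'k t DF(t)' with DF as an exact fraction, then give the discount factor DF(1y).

1 1/2 9623/10000
2 1 9377/10000
DF(1y) = 9377/10000 ≈ 0.937700

step 1 [0.5y] bond c/2=7/400: DF=(3916561/4000000 − 7/400·(0))/(1+7/400) = 9623/10000 ≈ 0.962300
step 2 [1y] swap r/2=623/19000: DF=(1 − 623/19000·(0.962300))/(1+623/19000) = 9377/10000 ≈ 0.937700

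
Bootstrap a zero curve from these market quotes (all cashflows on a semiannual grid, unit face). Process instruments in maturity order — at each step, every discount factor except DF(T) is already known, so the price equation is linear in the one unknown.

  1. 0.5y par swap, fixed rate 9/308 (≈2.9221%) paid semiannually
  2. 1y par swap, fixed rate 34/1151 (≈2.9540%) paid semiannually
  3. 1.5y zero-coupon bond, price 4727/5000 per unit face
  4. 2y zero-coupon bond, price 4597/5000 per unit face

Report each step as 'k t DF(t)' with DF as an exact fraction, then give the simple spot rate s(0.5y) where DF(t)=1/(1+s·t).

step 1 [0.5y] swap r/2=9/616: DF=(1 − 9/616·(0))/(1+9/616) = 616/625 ≈ 0.985600
step 2 [1y] swap r/2=17/1151: DF=(1 − 17/1151·(0.985600))/(1+17/1151) = 9711/10000 ≈ 0.971100
step 3 [1.5y] zero: DF = P = 4727/5000 ≈ 0.945400
step 4 [2y] zero: DF = P = 4597/5000 ≈ 0.919400

1 1/2 616/625
2 1 9711/10000
3 3/2 4727/5000
4 2 4597/5000
s(0.5y) = (1/(616/625) − 1)/(1/2) = 9/308 ≈ 2.9221%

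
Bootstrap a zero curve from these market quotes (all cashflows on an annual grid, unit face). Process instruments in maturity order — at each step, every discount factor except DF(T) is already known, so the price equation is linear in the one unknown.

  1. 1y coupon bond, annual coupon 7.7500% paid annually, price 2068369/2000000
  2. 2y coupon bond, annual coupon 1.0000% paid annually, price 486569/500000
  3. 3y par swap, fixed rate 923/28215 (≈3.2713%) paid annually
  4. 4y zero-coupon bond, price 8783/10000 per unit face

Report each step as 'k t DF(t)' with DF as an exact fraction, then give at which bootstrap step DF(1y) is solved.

1 1 4799/5000
2 2 477/500
3 3 9077/10000
4 4 8783/10000
DF(1y) is solved at step 1

step 1 [1y] bond c/1=31/400: DF=(2068369/2000000 − 31/400·(0))/(1+31/400) = 4799/5000 ≈ 0.959800
step 2 [2y] bond c/1=1/100: DF=(486569/500000 − 1/100·(0.959800))/(1+1/100) = 477/500 ≈ 0.954000
step 3 [3y] swap r/1=923/28215: DF=(1 − 923/28215·(0.959800+0.954000))/(1+923/28215) = 9077/10000 ≈ 0.907700
step 4 [4y] zero: DF = P = 8783/10000 ≈ 0.878300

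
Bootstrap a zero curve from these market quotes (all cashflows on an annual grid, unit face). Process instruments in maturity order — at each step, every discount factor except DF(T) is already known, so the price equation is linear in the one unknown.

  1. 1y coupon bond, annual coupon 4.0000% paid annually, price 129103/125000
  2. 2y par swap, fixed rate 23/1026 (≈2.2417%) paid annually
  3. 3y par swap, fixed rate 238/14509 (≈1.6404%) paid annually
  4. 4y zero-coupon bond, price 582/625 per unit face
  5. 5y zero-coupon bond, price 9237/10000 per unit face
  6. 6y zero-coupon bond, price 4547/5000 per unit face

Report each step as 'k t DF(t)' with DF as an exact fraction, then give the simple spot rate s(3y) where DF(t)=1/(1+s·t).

step 1 [1y] bond c/1=1/25: DF=(129103/125000 − 1/25·(0))/(1+1/25) = 9931/10000 ≈ 0.993100
step 2 [2y] swap r/1=23/1026: DF=(1 − 23/1026·(0.993100))/(1+23/1026) = 9563/10000 ≈ 0.956300
step 3 [3y] swap r/1=238/14509: DF=(1 − 238/14509·(0.993100+0.956300))/(1+238/14509) = 2381/2500 ≈ 0.952400
step 4 [4y] zero: DF = P = 582/625 ≈ 0.931200
step 5 [5y] zero: DF = P = 9237/10000 ≈ 0.923700
step 6 [6y] zero: DF = P = 4547/5000 ≈ 0.909400

1 1 9931/10000
2 2 9563/10000
3 3 2381/2500
4 4 582/625
5 5 9237/10000
6 6 4547/5000
s(3y) = (1/(2381/2500) − 1)/(3) = 119/7143 ≈ 1.6660%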